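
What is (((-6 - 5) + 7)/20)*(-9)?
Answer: 9/5 ≈ 1.8000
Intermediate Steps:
(((-6 - 5) + 7)/20)*(-9) = ((-11 + 7)*(1/20))*(-9) = -4*1/20*(-9) = -⅕*(-9) = 9/5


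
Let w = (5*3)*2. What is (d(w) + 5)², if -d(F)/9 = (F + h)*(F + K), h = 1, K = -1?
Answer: 65383396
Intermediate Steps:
w = 30 (w = 15*2 = 30)
d(F) = -9*(1 + F)*(-1 + F) (d(F) = -9*(F + 1)*(F - 1) = -9*(1 + F)*(-1 + F))
(d(w) + 5)² = ((9 - 9*30²) + 5)² = ((9 - 9*900) + 5)² = ((9 - 8100) + 5)² = (-8091 + 5)² = (-8086)² = 65383396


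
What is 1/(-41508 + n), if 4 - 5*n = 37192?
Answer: -5/244728 ≈ -2.0431e-5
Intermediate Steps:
n = -37188/5 (n = ⅘ - ⅕*37192 = ⅘ - 37192/5 = -37188/5 ≈ -7437.6)
1/(-41508 + n) = 1/(-41508 - 37188/5) = 1/(-244728/5) = -5/244728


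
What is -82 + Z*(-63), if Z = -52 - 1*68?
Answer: 7478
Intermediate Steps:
Z = -120 (Z = -52 - 68 = -120)
-82 + Z*(-63) = -82 - 120*(-63) = -82 + 7560 = 7478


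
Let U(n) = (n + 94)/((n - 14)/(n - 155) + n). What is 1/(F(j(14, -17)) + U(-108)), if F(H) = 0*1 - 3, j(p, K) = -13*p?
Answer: -14141/40582 ≈ -0.34845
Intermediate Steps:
F(H) = -3 (F(H) = 0 - 3 = -3)
U(n) = (94 + n)/(n + (-14 + n)/(-155 + n)) (U(n) = (94 + n)/((-14 + n)/(-155 + n) + n) = (94 + n)/(n + (-14 + n)/(-155 + n)))
1/(F(j(14, -17)) + U(-108)) = 1/(-3 + (14570 - 1*(-108)² + 61*(-108))/(14 - 1*(-108)² + 154*(-108))) = 1/(-3 + (14570 - 1*11664 - 6588)/(14 - 1*11664 - 16632)) = 1/(-3 + (14570 - 11664 - 6588)/(14 - 11664 - 16632)) = 1/(-3 - 3682/(-28282)) = 1/(-3 - 1/28282*(-3682)) = 1/(-3 + 1841/14141) = 1/(-40582/14141) = -14141/40582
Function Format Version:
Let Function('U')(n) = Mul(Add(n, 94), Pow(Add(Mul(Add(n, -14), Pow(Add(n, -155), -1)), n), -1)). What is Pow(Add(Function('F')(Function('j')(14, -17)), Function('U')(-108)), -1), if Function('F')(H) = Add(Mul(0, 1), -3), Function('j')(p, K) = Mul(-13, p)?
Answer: Rational(-14141, 40582) ≈ -0.34845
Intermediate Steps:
Function('F')(H) = -3 (Function('F')(H) = Add(0, -3) = -3)
Function('U')(n) = Mul(Pow(Add(n, Mul(Pow(Add(-155, n), -1), Add(-14, n))), -1), Add(94, n)) (Function('U')(n) = Mul(Add(94, n), Pow(Add(Mul(Add(-14, n), Pow(Add(-155, n), -1)), n), -1)) = Mul(Add(94, n), Pow(Add(Mul(Pow(Add(-155, n), -1), Add(-14, n)), n), -1)) = Mul(Add(94, n), Pow(Add(n, Mul(Pow(Add(-155, n), -1), Add(-14, n))), -1)) = Mul(Pow(Add(n, Mul(Pow(Add(-155, n), -1), Add(-14, n))), -1), Add(94, n)))
Pow(Add(Function('F')(Function('j')(14, -17)), Function('U')(-108)), -1) = Pow(Add(-3, Mul(Pow(Add(14, Mul(-1, Pow(-108, 2)), Mul(154, -108)), -1), Add(14570, Mul(-1, Pow(-108, 2)), Mul(61, -108)))), -1) = Pow(Add(-3, Mul(Pow(Add(14, Mul(-1, 11664), -16632), -1), Add(14570, Mul(-1, 11664), -6588))), -1) = Pow(Add(-3, Mul(Pow(Add(14, -11664, -16632), -1), Add(14570, -11664, -6588))), -1) = Pow(Add(-3, Mul(Pow(-28282, -1), -3682)), -1) = Pow(Add(-3, Mul(Rational(-1, 28282), -3682)), -1) = Pow(Add(-3, Rational(1841, 14141)), -1) = Pow(Rational(-40582, 14141), -1) = Rational(-14141, 40582)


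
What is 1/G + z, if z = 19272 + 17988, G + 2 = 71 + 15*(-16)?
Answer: 6371459/171 ≈ 37260.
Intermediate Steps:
G = -171 (G = -2 + (71 + 15*(-16)) = -2 + (71 - 240) = -2 - 169 = -171)
z = 37260
1/G + z = 1/(-171) + 37260 = -1/171 + 37260 = 6371459/171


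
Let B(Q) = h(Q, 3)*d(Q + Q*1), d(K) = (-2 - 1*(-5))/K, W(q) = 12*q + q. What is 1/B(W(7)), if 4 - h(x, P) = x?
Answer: -182/261 ≈ -0.69732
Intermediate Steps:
h(x, P) = 4 - x
W(q) = 13*q
d(K) = 3/K (d(K) = (-2 + 5)/K = 3/K)
B(Q) = 3*(4 - Q)/(2*Q) (B(Q) = (4 - Q)*(3/(Q + Q*1)) = (4 - Q)*(3/(Q + Q)) = (4 - Q)*(3/((2*Q))) = (4 - Q)*(3*(1/(2*Q))) = (4 - Q)*(3/(2*Q)) = 3*(4 - Q)/(2*Q))
1/B(W(7)) = 1/(-3/2 + 6/((13*7))) = 1/(-3/2 + 6/91) = 1/(-261/182) = -182/261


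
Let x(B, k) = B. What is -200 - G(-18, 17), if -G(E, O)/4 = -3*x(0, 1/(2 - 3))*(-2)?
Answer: -200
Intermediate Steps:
G(E, O) = 0 (G(E, O) = -4*(-3*0)*(-2) = -0*(-2) = -4*0 = 0)
-200 - G(-18, 17) = -200 - 1*0 = -200 + 0 = -200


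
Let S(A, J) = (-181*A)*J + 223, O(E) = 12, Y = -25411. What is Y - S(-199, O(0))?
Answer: -457862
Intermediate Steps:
S(A, J) = 223 - 181*A*J (S(A, J) = -181*A*J + 223 = 223 - 181*A*J)
Y - S(-199, O(0)) = -25411 - (223 - 181*(-199)*12) = -25411 - (223 + 432228) = -25411 - 1*432451 = -25411 - 432451 = -457862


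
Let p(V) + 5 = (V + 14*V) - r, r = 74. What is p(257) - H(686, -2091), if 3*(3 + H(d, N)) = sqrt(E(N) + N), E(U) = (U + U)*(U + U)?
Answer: 3779 - sqrt(17487033)/3 ≈ 2385.1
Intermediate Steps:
E(U) = 4*U**2 (E(U) = (2*U)*(2*U) = 4*U**2)
p(V) = -79 + 15*V (p(V) = -5 + ((V + 14*V) - 1*74) = -5 + (15*V - 74) = -5 + (-74 + 15*V) = -79 + 15*V)
H(d, N) = -3 + sqrt(N + 4*N**2)/3 (H(d, N) = -3 + sqrt(4*N**2 + N)/3 = -3 + sqrt(N + 4*N**2)/3)
p(257) - H(686, -2091) = (-79 + 15*257) - (-3 + sqrt(-2091*(1 + 4*(-2091)))/3) = (-79 + 3855) - (-3 + sqrt(-2091*(1 - 8364))/3) = 3776 - (-3 + sqrt(-2091*(-8363))/3) = 3776 - (-3 + sqrt(17487033)/3) = 3776 + (3 - sqrt(17487033)/3) = 3779 - sqrt(17487033)/3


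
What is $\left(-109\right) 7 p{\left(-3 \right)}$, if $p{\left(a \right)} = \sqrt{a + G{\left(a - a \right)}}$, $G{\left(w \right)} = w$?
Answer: $- 763 i \sqrt{3} \approx - 1321.6 i$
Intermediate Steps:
$p{\left(a \right)} = \sqrt{a}$ ($p{\left(a \right)} = \sqrt{a + \left(a - a\right)} = \sqrt{a + 0} = \sqrt{a}$)
$\left(-109\right) 7 p{\left(-3 \right)} = \left(-109\right) 7 \sqrt{-3} = - 763 i \sqrt{3}$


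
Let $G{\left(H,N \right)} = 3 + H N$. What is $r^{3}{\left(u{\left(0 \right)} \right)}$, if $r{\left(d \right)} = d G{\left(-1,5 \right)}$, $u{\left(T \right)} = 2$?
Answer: $-64$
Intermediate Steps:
$r{\left(d \right)} = - 2 d$ ($r{\left(d \right)} = d \left(3 - 5\right) = d \left(-2\right) = - 2 d$)
$r^{3}{\left(u{\left(0 \right)} \right)} = \left(\left(-2\right) 2\right)^{3} = \left(-4\right)^{3} = -64$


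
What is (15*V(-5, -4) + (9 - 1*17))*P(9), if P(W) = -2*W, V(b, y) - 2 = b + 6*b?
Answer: 9054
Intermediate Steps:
V(b, y) = 2 + 7*b (V(b, y) = 2 + (b + 6*b) = 2 + 7*b)
(15*V(-5, -4) + (9 - 1*17))*P(9) = (15*(2 + 7*(-5)) + (9 - 1*17))*(-2*9) = (15*(2 - 35) + (9 - 17))*(-18) = (15*(-33) - 8)*(-18) = (-495 - 8)*(-18) = -503*(-18) = 9054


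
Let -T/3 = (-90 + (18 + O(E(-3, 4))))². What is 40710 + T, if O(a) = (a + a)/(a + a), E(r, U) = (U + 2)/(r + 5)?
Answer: 25587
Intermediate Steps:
E(r, U) = (2 + U)/(5 + r)
O(a) = 1 (O(a) = (2*a)/((2*a)) = (2*a)*(1/(2*a)) = 1)
T = -15123 (T = -3*(-90 + (18 + 1))² = -3*(-90 + 19)² = -3*(-71)² = -3*5041 = -15123)
40710 + T = 40710 - 15123 = 25587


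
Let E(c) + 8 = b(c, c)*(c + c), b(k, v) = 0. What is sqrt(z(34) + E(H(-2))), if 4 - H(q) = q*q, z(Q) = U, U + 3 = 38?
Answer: 3*sqrt(3) ≈ 5.1962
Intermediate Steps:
U = 35 (U = -3 + 38 = 35)
z(Q) = 35
H(q) = 4 - q**2 (H(q) = 4 - q*q = 4 - q**2)
E(c) = -8 (E(c) = -8 + 0*(c + c) = -8 + 0*(2*c) = -8 + 0 = -8)
sqrt(z(34) + E(H(-2))) = sqrt(35 - 8) = sqrt(27) = 3*sqrt(3)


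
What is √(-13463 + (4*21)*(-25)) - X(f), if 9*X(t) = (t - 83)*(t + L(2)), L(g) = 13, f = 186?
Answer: -20497/9 + I*√15563 ≈ -2277.4 + 124.75*I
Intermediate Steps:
X(t) = (-83 + t)*(13 + t)/9 (X(t) = ((t - 83)*(t + 13))/9 = ((-83 + t)*(13 + t))/9 = (-83 + t)*(13 + t)/9)
√(-13463 + (4*21)*(-25)) - X(f) = √(-13463 + (4*21)*(-25)) - (-1079/9 - 70/9*186 + (⅑)*186²) = √(-13463 + 84*(-25)) - (-1079/9 - 4340/3 + (⅑)*34596) = √(-13463 - 2100) - (-1079/9 - 4340/3 + 3844) = √(-15563) - 1*20497/9 = I*√15563 - 20497/9 = -20497/9 + I*√15563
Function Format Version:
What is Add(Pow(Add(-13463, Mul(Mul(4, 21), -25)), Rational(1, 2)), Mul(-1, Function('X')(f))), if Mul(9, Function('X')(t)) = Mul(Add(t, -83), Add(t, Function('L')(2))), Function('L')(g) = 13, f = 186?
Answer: Add(Rational(-20497, 9), Mul(I, Pow(15563, Rational(1, 2)))) ≈ Add(-2277.4, Mul(124.75, I))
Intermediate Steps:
Function('X')(t) = Mul(Rational(1, 9), Add(-83, t), Add(13, t)) (Function('X')(t) = Mul(Rational(1, 9), Mul(Add(t, -83), Add(t, 13))) = Mul(Rational(1, 9), Mul(Add(-83, t), Add(13, t))) = Mul(Rational(1, 9), Add(-83, t), Add(13, t)))
Add(Pow(Add(-13463, Mul(Mul(4, 21), -25)), Rational(1, 2)), Mul(-1, Function('X')(f))) = Add(Pow(Add(-13463, Mul(Mul(4, 21), -25)), Rational(1, 2)), Mul(-1, Add(Rational(-1079, 9), Mul(Rational(-70, 9), 186), Mul(Rational(1, 9), Pow(186, 2))))) = Add(Pow(Add(-13463, Mul(84, -25)), Rational(1, 2)), Mul(-1, Add(Rational(-1079, 9), Rational(-4340, 3), Mul(Rational(1, 9), 34596)))) = Add(Pow(Add(-13463, -2100), Rational(1, 2)), Mul(-1, Add(Rational(-1079, 9), Rational(-4340, 3), 3844))) = Add(Pow(-15563, Rational(1, 2)), Mul(-1, Rational(20497, 9))) = Add(Mul(I, Pow(15563, Rational(1, 2))), Rational(-20497, 9)) = Add(Rational(-20497, 9), Mul(I, Pow(15563, Rational(1, 2))))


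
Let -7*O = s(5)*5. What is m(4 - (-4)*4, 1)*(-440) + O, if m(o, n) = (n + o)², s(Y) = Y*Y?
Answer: -1358405/7 ≈ -1.9406e+5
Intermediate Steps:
s(Y) = Y²
O = -125/7 (O = -5²*5/7 = -25*5/7 = -⅐*125 = -125/7 ≈ -17.857)
m(4 - (-4)*4, 1)*(-440) + O = (1 + (4 - (-4)*4))²*(-440) - 125/7 = (1 + (4 - 1*(-16)))²*(-440) - 125/7 = (1 + (4 + 16))²*(-440) - 125/7 = (1 + 20)²*(-440) - 125/7 = 21²*(-440) - 125/7 = 441*(-440) - 125/7 = -194040 - 125/7 = -1358405/7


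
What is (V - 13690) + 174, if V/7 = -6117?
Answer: -56335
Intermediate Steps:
V = -42819 (V = 7*(-6117) = -42819)
(V - 13690) + 174 = (-42819 - 13690) + 174 = -56509 + 174 = -56335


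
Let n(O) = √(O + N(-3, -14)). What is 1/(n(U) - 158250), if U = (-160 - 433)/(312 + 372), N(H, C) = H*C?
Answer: -21648600/3425890944373 - 6*√534565/17129454721865 ≈ -6.3194e-6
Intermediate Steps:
N(H, C) = C*H
U = -593/684 ≈ -0.86696
n(O) = √(42 + O) (n(O) = √(O - 14*(-3)) = √(O + 42) = √(42 + O))
1/(n(U) - 158250) = 1/(√(42 - 593/684) - 158250) = 1/(√(28135/684) - 158250) = 1/(√534565/114 - 158250) = 1/(-158250 + √534565/114)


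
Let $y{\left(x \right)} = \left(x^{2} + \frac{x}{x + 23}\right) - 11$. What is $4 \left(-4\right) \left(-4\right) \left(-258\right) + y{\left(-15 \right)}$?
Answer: $- \frac{130399}{8} \approx -16300.0$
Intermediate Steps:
$y{\left(x \right)} = -11 + x^{2} + \frac{x}{23 + x}$ ($y{\left(x \right)} = \left(x^{2} + \frac{x}{23 + x}\right) - 11 = -11 + x^{2} + \frac{x}{23 + x}$)
$4 \left(-4\right) \left(-4\right) \left(-258\right) + y{\left(-15 \right)} = 4 \left(-4\right) \left(-4\right) \left(-258\right) + \frac{-253 + \left(-15\right)^{3} - -150 + 23 \left(-15\right)^{2}}{23 - 15} = \left(-16\right) \left(-4\right) \left(-258\right) + \frac{-253 - 3375 + 150 + 23 \cdot 225}{8} = 64 \left(-258\right) + \frac{-253 - 3375 + 150 + 5175}{8} = -16512 + \frac{1}{8} \cdot 1697 = -16512 + \frac{1697}{8} = - \frac{130399}{8}$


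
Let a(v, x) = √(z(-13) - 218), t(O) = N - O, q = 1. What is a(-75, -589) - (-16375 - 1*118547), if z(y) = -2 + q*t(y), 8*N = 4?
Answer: 134922 + I*√826/2 ≈ 1.3492e+5 + 14.37*I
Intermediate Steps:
N = ½ (N = (⅛)*4 = ½ ≈ 0.50000)
t(O) = ½ - O
z(y) = -3/2 - y (z(y) = -2 + 1*(½ - y) = -2 + (½ - y) = -3/2 - y)
a(v, x) = I*√826/2 (a(v, x) = √((-3/2 - 1*(-13)) - 218) = √((-3/2 + 13) - 218) = √(23/2 - 218) = √(-413/2) = I*√826/2)
a(-75, -589) - (-16375 - 1*118547) = I*√826/2 - (-16375 - 1*118547) = I*√826/2 - (-16375 - 118547) = I*√826/2 - 1*(-134922) = I*√826/2 + 134922 = 134922 + I*√826/2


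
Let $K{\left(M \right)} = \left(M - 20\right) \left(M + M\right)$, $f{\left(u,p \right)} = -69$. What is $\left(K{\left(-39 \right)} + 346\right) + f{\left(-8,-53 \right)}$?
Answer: $4879$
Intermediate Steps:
$K{\left(M \right)} = 2 M \left(-20 + M\right)$ ($K{\left(M \right)} = \left(-20 + M\right) 2 M = 2 M \left(-20 + M\right)$)
$\left(K{\left(-39 \right)} + 346\right) + f{\left(-8,-53 \right)} = \left(2 \left(-39\right) \left(-20 - 39\right) + 346\right) - 69 = \left(2 \left(-39\right) \left(-59\right) + 346\right) - 69 = \left(4602 + 346\right) - 69 = 4948 - 69 = 4879$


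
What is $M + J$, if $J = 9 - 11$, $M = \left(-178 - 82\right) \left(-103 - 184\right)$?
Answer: $74618$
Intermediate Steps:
$M = 74620$ ($M = \left(-260\right) \left(-287\right) = 74620$)
$J = -2$ ($J = 9 - 11 = -2$)
$M + J = 74620 - 2 = 74618$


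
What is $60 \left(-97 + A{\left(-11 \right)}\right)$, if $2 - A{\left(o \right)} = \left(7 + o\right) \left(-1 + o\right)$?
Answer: $-8580$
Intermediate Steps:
$A{\left(o \right)} = 2 - \left(-1 + o\right) \left(7 + o\right)$ ($A{\left(o \right)} = 2 - \left(7 + o\right) \left(-1 + o\right) = 2 - \left(-1 + o\right) \left(7 + o\right)$)
$60 \left(-97 + A{\left(-11 \right)}\right) = 60 \left(-97 - 46\right) = 60 \left(-143\right) = -8580$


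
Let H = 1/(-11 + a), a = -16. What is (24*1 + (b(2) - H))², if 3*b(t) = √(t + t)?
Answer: 444889/729 ≈ 610.27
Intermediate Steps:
H = -1/27 (H = 1/(-11 - 16) = 1/(-27) = -1/27 ≈ -0.037037)
b(t) = √2*√t/3 (b(t) = √(t + t)/3 = √(2*t)/3 = (√2*√t)/3 = √2*√t/3)
(24*1 + (b(2) - H))² = (24*1 + (√2*√2/3 - 1*(-1/27)))² = (24 + (⅔ + 1/27))² = (24 + 19/27)² = (667/27)² = 444889/729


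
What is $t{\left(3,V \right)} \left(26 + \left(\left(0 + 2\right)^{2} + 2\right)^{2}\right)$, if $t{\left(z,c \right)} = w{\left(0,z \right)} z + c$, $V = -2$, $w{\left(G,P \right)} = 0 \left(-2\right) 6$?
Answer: $-124$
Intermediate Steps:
$w{\left(G,P \right)} = 0$ ($w{\left(G,P \right)} = 0 \cdot 6 = 0$)
$t{\left(z,c \right)} = c$ ($t{\left(z,c \right)} = 0 z + c = 0 + c = c$)
$t{\left(3,V \right)} \left(26 + \left(\left(0 + 2\right)^{2} + 2\right)^{2}\right) = - 2 \left(26 + \left(\left(0 + 2\right)^{2} + 2\right)^{2}\right) = - 2 \left(26 + \left(2^{2} + 2\right)^{2}\right) = - 2 \left(26 + \left(4 + 2\right)^{2}\right) = - 2 \left(26 + 6^{2}\right) = - 2 \left(26 + 36\right) = \left(-2\right) 62 = -124$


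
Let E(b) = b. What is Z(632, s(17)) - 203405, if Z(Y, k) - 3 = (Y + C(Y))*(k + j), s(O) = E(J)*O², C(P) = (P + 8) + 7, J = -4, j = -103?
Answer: -1813663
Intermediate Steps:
C(P) = 15 + P (C(P) = (8 + P) + 7 = 15 + P)
s(O) = -4*O²
Z(Y, k) = 3 + (-103 + k)*(15 + 2*Y) (Z(Y, k) = 3 + (Y + (15 + Y))*(k - 103) = 3 + (15 + 2*Y)*(-103 + k) = 3 + (-103 + k)*(15 + 2*Y))
Z(632, s(17)) - 203405 = (-1542 - 206*632 + 632*(-4*17²) + (-4*17²)*(15 + 632)) - 203405 = (-1542 - 130192 + 632*(-4*289) - 4*289*647) - 203405 = (-1542 - 130192 + 632*(-1156) - 1156*647) - 203405 = (-1542 - 130192 - 730592 - 747932) - 203405 = -1610258 - 203405 = -1813663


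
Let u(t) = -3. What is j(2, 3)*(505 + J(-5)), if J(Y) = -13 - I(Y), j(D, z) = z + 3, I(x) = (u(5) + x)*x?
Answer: 2712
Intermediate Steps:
I(x) = x*(-3 + x) (I(x) = (-3 + x)*x = x*(-3 + x))
j(D, z) = 3 + z
J(Y) = -13 - Y*(-3 + Y)
j(2, 3)*(505 + J(-5)) = (3 + 3)*(505 + (-13 - 1*(-5)*(-3 - 5))) = 6*(505 + (-13 - 1*(-5)*(-8))) = 6*(505 + (-13 - 40)) = 6*(505 - 53) = 6*452 = 2712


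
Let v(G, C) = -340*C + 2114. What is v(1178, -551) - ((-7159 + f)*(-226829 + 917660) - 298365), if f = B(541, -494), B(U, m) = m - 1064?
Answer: 6022461646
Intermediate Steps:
B(U, m) = -1064 + m
f = -1558 (f = -1064 - 494 = -1558)
v(G, C) = 2114 - 340*C
v(1178, -551) - ((-7159 + f)*(-226829 + 917660) - 298365) = (2114 - 340*(-551)) - ((-7159 - 1558)*(-226829 + 917660) - 298365) = (2114 + 187340) - (-8717*690831 - 298365) = 189454 - (-6021973827 - 298365) = 189454 - 1*(-6022272192) = 189454 + 6022272192 = 6022461646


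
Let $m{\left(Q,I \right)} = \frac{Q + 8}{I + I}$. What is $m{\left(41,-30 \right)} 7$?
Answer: $- \frac{343}{60} \approx -5.7167$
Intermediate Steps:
$m{\left(Q,I \right)} = \frac{8 + Q}{2 I}$
$m{\left(41,-30 \right)} 7 = \frac{8 + 41}{2 \left(-30\right)} 7 = \frac{1}{2} \left(- \frac{1}{30}\right) 49 \cdot 7 = \left(- \frac{49}{60}\right) 7 = - \frac{343}{60}$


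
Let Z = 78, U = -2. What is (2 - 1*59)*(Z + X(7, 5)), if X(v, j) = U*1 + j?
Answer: -4617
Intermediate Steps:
X(v, j) = -2 + j (X(v, j) = -2*1 + j = -2 + j)
(2 - 1*59)*(Z + X(7, 5)) = (2 - 1*59)*(78 + (-2 + 5)) = (2 - 59)*(78 + 3) = -57*81 = -4617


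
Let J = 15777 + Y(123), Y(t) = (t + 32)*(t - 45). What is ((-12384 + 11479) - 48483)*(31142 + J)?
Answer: -2914336492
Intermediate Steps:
Y(t) = (-45 + t)*(32 + t) (Y(t) = (32 + t)*(-45 + t) = (-45 + t)*(32 + t))
J = 27867 (J = 15777 + (-1440 + 123² - 13*123) = 15777 + (-1440 + 15129 - 1599) = 15777 + 12090 = 27867)
((-12384 + 11479) - 48483)*(31142 + J) = ((-12384 + 11479) - 48483)*(31142 + 27867) = (-905 - 48483)*59009 = -49388*59009 = -2914336492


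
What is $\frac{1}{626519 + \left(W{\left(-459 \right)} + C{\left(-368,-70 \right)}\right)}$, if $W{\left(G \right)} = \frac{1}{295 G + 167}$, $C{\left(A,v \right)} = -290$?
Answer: $\frac{135238}{84689957501} \approx 1.5969 \cdot 10^{-6}$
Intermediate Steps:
$W{\left(G \right)} = \frac{1}{167 + 295 G}$
$\frac{1}{626519 + \left(W{\left(-459 \right)} + C{\left(-368,-70 \right)}\right)} = \frac{1}{626519 - \left(290 - \frac{1}{167 + 295 \left(-459\right)}\right)} = \frac{1}{626519 - \left(290 - \frac{1}{167 - 135405}\right)} = \frac{1}{626519 - \left(290 - \frac{1}{-135238}\right)} = \frac{1}{626519 - \frac{39219021}{135238}} = \frac{1}{\frac{84689957501}{135238}} = \frac{135238}{84689957501}$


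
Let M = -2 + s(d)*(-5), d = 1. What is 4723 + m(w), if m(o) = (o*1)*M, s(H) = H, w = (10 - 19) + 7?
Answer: 4737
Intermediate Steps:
w = -2 (w = -9 + 7 = -2)
M = -7 (M = -2 + 1*(-5) = -2 - 5 = -7)
m(o) = -7*o (m(o) = (o*1)*(-7) = o*(-7) = -7*o)
4723 + m(w) = 4723 - 7*(-2) = 4723 + 14 = 4737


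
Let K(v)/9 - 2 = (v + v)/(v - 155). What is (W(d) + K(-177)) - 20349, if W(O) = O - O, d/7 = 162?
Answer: -3373353/166 ≈ -20321.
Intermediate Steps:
d = 1134 (d = 7*162 = 1134)
K(v) = 18 + 18*v/(-155 + v) (K(v) = 18 + 9*((v + v)/(v - 155)) = 18 + 9*((2*v)/(-155 + v)) = 18 + 9*(2*v/(-155 + v)) = 18 + 18*v/(-155 + v))
W(O) = 0
(W(d) + K(-177)) - 20349 = (0 + 18*(-155 + 2*(-177))/(-155 - 177)) - 20349 = (0 + 18*(-155 - 354)/(-332)) - 20349 = (0 + 18*(-1/332)*(-509)) - 20349 = (0 + 4581/166) - 20349 = 4581/166 - 20349 = -3373353/166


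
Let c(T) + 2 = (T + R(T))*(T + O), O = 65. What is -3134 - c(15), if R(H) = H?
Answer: -5532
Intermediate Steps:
c(T) = -2 + 2*T*(65 + T) (c(T) = -2 + (T + T)*(T + 65) = -2 + (2*T)*(65 + T) = -2 + 2*T*(65 + T))
-3134 - c(15) = -3134 - (-2 + 2*15**2 + 130*15) = -3134 - (-2 + 2*225 + 1950) = -3134 - (-2 + 450 + 1950) = -3134 - 1*2398 = -3134 - 2398 = -5532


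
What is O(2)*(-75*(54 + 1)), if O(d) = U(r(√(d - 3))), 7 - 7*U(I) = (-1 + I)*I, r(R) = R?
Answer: -33000/7 - 4125*I/7 ≈ -4714.3 - 589.29*I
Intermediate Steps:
U(I) = 1 - I*(-1 + I)/7 (U(I) = 1 - (-1 + I)*I/7 = 1 - I*(-1 + I)/7)
O(d) = 10/7 - d/7 + √(-3 + d)/7 (O(d) = 1 - (-3/7 + d/7) + √(d - 3)/7 = 1 - (-3/7 + d/7) + √(-3 + d)/7 = 1 - (-3 + d)/7 + √(-3 + d)/7 = 1 + (3/7 - d/7) + √(-3 + d)/7 = 10/7 - d/7 + √(-3 + d)/7)
O(2)*(-75*(54 + 1)) = (10/7 - ⅐*2 + √(-3 + 2)/7)*(-75*(54 + 1)) = (10/7 - 2/7 + √(-1)/7)*(-75*55) = (10/7 - 2/7 + I/7)*(-4125) = (8/7 + I/7)*(-4125) = -33000/7 - 4125*I/7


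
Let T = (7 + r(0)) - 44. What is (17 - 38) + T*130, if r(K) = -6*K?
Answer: -4831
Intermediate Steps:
T = -37 (T = (7 - 6*0) - 44 = (7 + 0) - 44 = 7 - 44 = -37)
(17 - 38) + T*130 = (17 - 38) - 37*130 = -21 - 4810 = -4831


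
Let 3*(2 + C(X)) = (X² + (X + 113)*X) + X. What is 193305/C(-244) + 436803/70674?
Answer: 1347386441/107483375 ≈ 12.536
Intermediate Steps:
C(X) = -2 + X/3 + X²/3 + X*(113 + X)/3 (C(X) = -2 + ((X² + (X + 113)*X) + X)/3 = -2 + ((X² + (113 + X)*X) + X)/3 = -2 + ((X² + X*(113 + X)) + X)/3 = -2 + (X + X² + X*(113 + X))/3 = -2 + (X/3 + X²/3 + X*(113 + X)/3) = -2 + X/3 + X²/3 + X*(113 + X)/3)
193305/C(-244) + 436803/70674 = 193305/(-2 + 38*(-244) + (⅔)*(-244)²) + 436803/70674 = 193305/(-2 - 9272 + (⅔)*59536) + 436803*(1/70674) = 193305/(-2 - 9272 + 119072/3) + 145601/23558 = 193305/(91250/3) + 145601/23558 = 193305*(3/91250) + 145601/23558 = 115983/18250 + 145601/23558 = 1347386441/107483375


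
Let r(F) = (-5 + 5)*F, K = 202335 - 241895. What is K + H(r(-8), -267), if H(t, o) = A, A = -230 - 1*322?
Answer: -40112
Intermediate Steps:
K = -39560
r(F) = 0 (r(F) = 0*F = 0)
A = -552 (A = -230 - 322 = -552)
H(t, o) = -552
K + H(r(-8), -267) = -39560 - 552 = -40112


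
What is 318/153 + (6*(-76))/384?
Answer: 727/816 ≈ 0.89093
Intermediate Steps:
318/153 + (6*(-76))/384 = 318*(1/153) - 456*1/384 = 106/51 - 19/16 = 727/816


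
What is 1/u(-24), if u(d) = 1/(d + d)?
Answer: -48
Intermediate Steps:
u(d) = 1/(2*d)
1/u(-24) = 1/((½)/(-24)) = 1/((½)*(-1/24)) = 1/(-1/48) = -48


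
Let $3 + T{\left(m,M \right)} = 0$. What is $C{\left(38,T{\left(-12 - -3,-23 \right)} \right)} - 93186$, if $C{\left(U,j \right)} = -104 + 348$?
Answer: $-92942$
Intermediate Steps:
$T{\left(m,M \right)} = -3$ ($T{\left(m,M \right)} = -3 + 0 = -3$)
$C{\left(U,j \right)} = 244$
$C{\left(38,T{\left(-12 - -3,-23 \right)} \right)} - 93186 = 244 - 93186 = -92942$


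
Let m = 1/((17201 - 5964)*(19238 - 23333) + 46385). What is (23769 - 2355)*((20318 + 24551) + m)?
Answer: 22084139287726083/22984565 ≈ 9.6082e+8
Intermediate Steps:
m = -1/45969130 (m = 1/(11237*(-4095) + 46385) = 1/(-46015515 + 46385) = 1/(-45969130) = -1/45969130 ≈ -2.1754e-8)
(23769 - 2355)*((20318 + 24551) + m) = (23769 - 2355)*((20318 + 24551) - 1/45969130) = 21414*(44869 - 1/45969130) = 21414*(2062588893969/45969130) = 22084139287726083/22984565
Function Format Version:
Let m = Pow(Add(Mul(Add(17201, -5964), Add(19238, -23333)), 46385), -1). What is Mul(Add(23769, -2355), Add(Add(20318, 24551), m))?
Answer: Rational(22084139287726083, 22984565) ≈ 9.6082e+8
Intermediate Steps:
m = Rational(-1, 45969130) (m = Pow(Add(Mul(11237, -4095), 46385), -1) = Pow(Add(-46015515, 46385), -1) = Pow(-45969130, -1) = Rational(-1, 45969130) ≈ -2.1754e-8)
Mul(Add(23769, -2355), Add(Add(20318, 24551), m)) = Mul(Add(23769, -2355), Add(Add(20318, 24551), Rational(-1, 45969130))) = Mul(21414, Add(44869, Rational(-1, 45969130))) = Mul(21414, Rational(2062588893969, 45969130)) = Rational(22084139287726083, 22984565)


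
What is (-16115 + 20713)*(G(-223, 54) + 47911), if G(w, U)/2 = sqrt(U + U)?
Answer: 220294778 + 55176*sqrt(3) ≈ 2.2039e+8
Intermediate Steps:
G(w, U) = 2*sqrt(2)*sqrt(U) (G(w, U) = 2*sqrt(U + U) = 2*sqrt(2*U) = 2*(sqrt(2)*sqrt(U)) = 2*sqrt(2)*sqrt(U))
(-16115 + 20713)*(G(-223, 54) + 47911) = (-16115 + 20713)*(2*sqrt(2)*sqrt(54) + 47911) = 4598*(2*sqrt(2)*(3*sqrt(6)) + 47911) = 4598*(12*sqrt(3) + 47911) = 4598*(47911 + 12*sqrt(3)) = 220294778 + 55176*sqrt(3)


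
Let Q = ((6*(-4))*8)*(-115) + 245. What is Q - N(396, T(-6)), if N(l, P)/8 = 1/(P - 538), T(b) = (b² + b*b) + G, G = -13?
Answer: 10693683/479 ≈ 22325.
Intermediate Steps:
T(b) = -13 + 2*b² (T(b) = (b² + b*b) - 13 = (b² + b²) - 13 = 2*b² - 13 = -13 + 2*b²)
N(l, P) = 8/(-538 + P) (N(l, P) = 8/(P - 538) = 8/(-538 + P))
Q = 22325 (Q = -24*8*(-115) + 245 = -192*(-115) + 245 = 22080 + 245 = 22325)
Q - N(396, T(-6)) = 22325 - 8/(-538 + (-13 + 2*(-6)²)) = 22325 - 8/(-538 + (-13 + 2*36)) = 22325 - 8/(-538 + (-13 + 72)) = 22325 - 8/(-538 + 59) = 22325 - 8/(-479) = 22325 - 8*(-1)/479 = 22325 - 1*(-8/479) = 22325 + 8/479 = 10693683/479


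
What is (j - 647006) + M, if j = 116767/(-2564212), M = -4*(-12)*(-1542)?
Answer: -264121911633/366316 ≈ -7.2102e+5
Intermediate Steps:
M = -74016 (M = 48*(-1542) = -74016)
j = -16681/366316 (j = 116767*(-1/2564212) = -16681/366316 ≈ -0.045537)
(j - 647006) + M = (-16681/366316 - 647006) - 74016 = -237008666577/366316 - 74016 = -264121911633/366316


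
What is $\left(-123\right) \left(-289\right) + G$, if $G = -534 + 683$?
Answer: $35696$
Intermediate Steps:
$G = 149$
$\left(-123\right) \left(-289\right) + G = \left(-123\right) \left(-289\right) + 149 = 35547 + 149 = 35696$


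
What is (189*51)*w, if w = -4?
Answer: -38556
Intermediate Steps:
(189*51)*w = (189*51)*(-4) = 9639*(-4) = -38556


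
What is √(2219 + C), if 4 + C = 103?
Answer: √2318 ≈ 48.146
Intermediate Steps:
C = 99 (C = -4 + 103 = 99)
√(2219 + C) = √(2219 + 99) = √2318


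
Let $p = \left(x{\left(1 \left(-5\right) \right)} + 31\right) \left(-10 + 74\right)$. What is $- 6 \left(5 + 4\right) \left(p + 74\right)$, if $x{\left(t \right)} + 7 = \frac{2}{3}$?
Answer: $-89244$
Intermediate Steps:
$x{\left(t \right)} = - \frac{19}{3}$ ($x{\left(t \right)} = -7 + \frac{2}{3} = - \frac{19}{3}$)
$p = \frac{4736}{3}$ ($p = \left(- \frac{19}{3} + 31\right) \left(-10 + 74\right) = \frac{74}{3} \cdot 64 = \frac{4736}{3} \approx 1578.7$)
$- 6 \left(5 + 4\right) \left(p + 74\right) = - 6 \left(5 + 4\right) \left(\frac{4736}{3} + 74\right) = \left(-6\right) 9 \cdot \frac{4958}{3} = \left(-54\right) \frac{4958}{3} = -89244$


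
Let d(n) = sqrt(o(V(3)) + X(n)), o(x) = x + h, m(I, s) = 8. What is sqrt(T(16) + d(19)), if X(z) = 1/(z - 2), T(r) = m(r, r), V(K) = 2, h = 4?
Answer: sqrt(2312 + 17*sqrt(1751))/17 ≈ 3.2344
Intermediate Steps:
T(r) = 8
o(x) = 4 + x (o(x) = x + 4 = 4 + x)
X(z) = 1/(-2 + z)
d(n) = sqrt(6 + 1/(-2 + n)) (d(n) = sqrt((4 + 2) + 1/(-2 + n)) = sqrt(6 + 1/(-2 + n)))
sqrt(T(16) + d(19)) = sqrt(8 + sqrt((-11 + 6*19)/(-2 + 19))) = sqrt(8 + sqrt((-11 + 114)/17)) = sqrt(8 + sqrt((1/17)*103)) = sqrt(8 + sqrt(103/17)) = sqrt(8 + sqrt(1751)/17)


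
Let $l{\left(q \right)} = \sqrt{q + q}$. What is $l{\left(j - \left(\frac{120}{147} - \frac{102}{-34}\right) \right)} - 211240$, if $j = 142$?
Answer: $-211240 + \frac{\sqrt{13542}}{7} \approx -2.1122 \cdot 10^{5}$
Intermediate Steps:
$l{\left(q \right)} = \sqrt{2} \sqrt{q}$ ($l{\left(q \right)} = \sqrt{2 q} = \sqrt{2} \sqrt{q}$)
$l{\left(j - \left(\frac{120}{147} - \frac{102}{-34}\right) \right)} - 211240 = \sqrt{2} \sqrt{142 - \left(\frac{120}{147} - \frac{102}{-34}\right)} - 211240 = \sqrt{2} \sqrt{142 - \left(120 \cdot \frac{1}{147} - -3\right)} - 211240 = \sqrt{2} \sqrt{142 - \left(\frac{40}{49} + 3\right)} - 211240 = \sqrt{2} \sqrt{142 - \frac{187}{49}} - 211240 = \sqrt{2} \sqrt{\frac{6771}{49}} - 211240 = \sqrt{2} \frac{\sqrt{6771}}{7} - 211240 = \frac{\sqrt{13542}}{7} - 211240 = -211240 + \frac{\sqrt{13542}}{7}$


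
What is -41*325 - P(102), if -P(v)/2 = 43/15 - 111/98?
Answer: -9791326/735 ≈ -13322.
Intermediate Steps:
P(v) = -2549/735 (P(v) = -2*(43/15 - 111/98) = -2*2549/1470 = -2549/735)
-41*325 - P(102) = -41*325 - 1*(-2549/735) = -13325 + 2549/735 = -9791326/735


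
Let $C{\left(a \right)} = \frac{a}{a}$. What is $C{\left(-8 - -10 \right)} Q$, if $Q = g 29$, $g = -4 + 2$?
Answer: $-58$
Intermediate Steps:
$g = -2$
$C{\left(a \right)} = 1$
$Q = -58$ ($Q = \left(-2\right) 29 = -58$)
$C{\left(-8 - -10 \right)} Q = 1 \left(-58\right) = -58$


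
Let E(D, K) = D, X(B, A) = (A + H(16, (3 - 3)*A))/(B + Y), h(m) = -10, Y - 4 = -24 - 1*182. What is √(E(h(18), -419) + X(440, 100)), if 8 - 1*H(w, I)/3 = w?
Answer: 24*I*√238/119 ≈ 3.1114*I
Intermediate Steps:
H(w, I) = 24 - 3*w
Y = -202 (Y = 4 + (-24 - 1*182) = 4 + (-24 - 182) = 4 - 206 = -202)
X(B, A) = (-24 + A)/(-202 + B) (X(B, A) = (A + (24 - 3*16))/(B - 202) = (A + (24 - 48))/(-202 + B) = (A - 24)/(-202 + B) = (-24 + A)/(-202 + B))
√(E(h(18), -419) + X(440, 100)) = √(-10 + (-24 + 100)/(-202 + 440)) = √(-10 + 76/238) = √(-10 + (1/238)*76) = √(-10 + 38/119) = √(-1152/119) = 24*I*√238/119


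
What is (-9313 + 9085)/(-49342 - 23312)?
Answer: 38/12109 ≈ 0.0031382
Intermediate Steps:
(-9313 + 9085)/(-49342 - 23312) = -228/(-72654) = -228*(-1/72654) = 38/12109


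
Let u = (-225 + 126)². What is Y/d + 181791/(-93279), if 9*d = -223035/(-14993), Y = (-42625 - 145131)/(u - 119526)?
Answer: -7022350152821/7686100207625 ≈ -0.91364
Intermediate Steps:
u = 9801 (u = (-99)² = 9801)
Y = 187756/109725 (Y = (-42625 - 145131)/(9801 - 119526) = -187756/(-109725) = -187756*(-1/109725) = 187756/109725 ≈ 1.7112)
d = 74345/44979 (d = (-223035/(-14993))/9 = (-223035*(-1/14993))/9 = (⅑)*(223035/14993) = 74345/44979 ≈ 1.6529)
Y/d + 181791/(-93279) = 187756/(109725*(74345/44979)) + 181791/(-93279) = (187756/109725)*(44979/74345) + 181791*(-1/93279) = 255911428/247197125 - 60597/31093 = -7022350152821/7686100207625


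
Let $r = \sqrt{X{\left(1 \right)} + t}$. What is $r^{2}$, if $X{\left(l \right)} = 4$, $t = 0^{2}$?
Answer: $4$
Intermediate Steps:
$t = 0$
$r = 2$ ($r = \sqrt{4 + 0} = \sqrt{4} = 2$)
$r^{2} = 2^{2} = 4$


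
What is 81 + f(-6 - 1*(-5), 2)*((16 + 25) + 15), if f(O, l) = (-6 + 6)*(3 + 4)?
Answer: 81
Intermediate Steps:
f(O, l) = 0 (f(O, l) = 0*7 = 0)
81 + f(-6 - 1*(-5), 2)*((16 + 25) + 15) = 81 + 0*((16 + 25) + 15) = 81 + 0*(41 + 15) = 81 + 0*56 = 81 + 0 = 81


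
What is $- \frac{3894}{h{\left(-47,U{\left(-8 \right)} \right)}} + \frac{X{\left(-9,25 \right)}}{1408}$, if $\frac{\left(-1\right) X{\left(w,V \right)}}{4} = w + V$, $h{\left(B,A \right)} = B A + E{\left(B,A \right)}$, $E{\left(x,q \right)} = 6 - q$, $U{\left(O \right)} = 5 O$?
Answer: $- \frac{14599}{7062} \approx -2.0673$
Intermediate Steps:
$h{\left(B,A \right)} = 6 - A + A B$ ($h{\left(B,A \right)} = B A - \left(-6 + A\right) = A B - \left(-6 + A\right) = 6 - A + A B$)
$X{\left(w,V \right)} = - 4 V - 4 w$ ($X{\left(w,V \right)} = - 4 \left(w + V\right) = - 4 \left(V + w\right) = - 4 V - 4 w$)
$- \frac{3894}{h{\left(-47,U{\left(-8 \right)} \right)}} + \frac{X{\left(-9,25 \right)}}{1408} = - \frac{3894}{6 - 5 \left(-8\right) + 5 \left(-8\right) \left(-47\right)} + \frac{\left(-4\right) 25 - -36}{1408} = - \frac{3894}{6 - -40 - -1880} + \left(-100 + 36\right) \frac{1}{1408} = - \frac{3894}{6 + 40 + 1880} - \frac{1}{22} = - \frac{3894}{1926} - \frac{1}{22} = \left(-3894\right) \frac{1}{1926} - \frac{1}{22} = - \frac{649}{321} - \frac{1}{22} = - \frac{14599}{7062}$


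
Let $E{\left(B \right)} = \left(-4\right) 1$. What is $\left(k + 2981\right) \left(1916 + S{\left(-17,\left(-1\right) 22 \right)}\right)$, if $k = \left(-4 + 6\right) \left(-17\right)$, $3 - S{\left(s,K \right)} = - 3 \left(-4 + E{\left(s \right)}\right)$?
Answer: $5584565$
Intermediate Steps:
$E{\left(B \right)} = -4$
$S{\left(s,K \right)} = -21$ ($S{\left(s,K \right)} = 3 - - 3 \left(-4 - 4\right) = 3 - \left(-3\right) \left(-8\right) = 3 - 24 = -21$)
$k = -34$ ($k = 2 \left(-17\right) = -34$)
$\left(k + 2981\right) \left(1916 + S{\left(-17,\left(-1\right) 22 \right)}\right) = \left(-34 + 2981\right) \left(1916 - 21\right) = 2947 \cdot 1895 = 5584565$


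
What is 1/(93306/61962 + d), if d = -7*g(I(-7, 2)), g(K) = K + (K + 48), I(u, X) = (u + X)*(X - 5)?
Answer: -10327/5622991 ≈ -0.0018366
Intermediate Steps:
I(u, X) = (-5 + X)*(X + u) (I(u, X) = (X + u)*(-5 + X) = (-5 + X)*(X + u))
g(K) = 48 + 2*K (g(K) = K + (48 + K) = 48 + 2*K)
d = -546 (d = -7*(48 + 2*(2**2 - 5*2 - 5*(-7) + 2*(-7))) = -7*(48 + 2*(4 - 10 + 35 - 14)) = -7*(48 + 2*15) = -7*(48 + 30) = -7*78 = -546)
1/(93306/61962 + d) = 1/(93306/61962 - 546) = 1/(93306*(1/61962) - 546) = 1/(15551/10327 - 546) = 1/(-5622991/10327) = -10327/5622991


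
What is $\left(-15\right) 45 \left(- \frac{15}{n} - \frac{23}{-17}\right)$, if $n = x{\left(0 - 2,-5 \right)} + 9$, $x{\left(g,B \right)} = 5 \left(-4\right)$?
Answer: $- \frac{342900}{187} \approx -1833.7$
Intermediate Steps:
$x{\left(g,B \right)} = -20$
$n = -11$ ($n = -20 + 9 = -11$)
$\left(-15\right) 45 \left(- \frac{15}{n} - \frac{23}{-17}\right) = \left(-15\right) 45 \left(- \frac{15}{-11} - \frac{23}{-17}\right) = - 675 \left(\left(-15\right) \left(- \frac{1}{11}\right) - - \frac{23}{17}\right) = - 675 \left(\frac{15}{11} + \frac{23}{17}\right) = \left(-675\right) \frac{508}{187} = - \frac{342900}{187}$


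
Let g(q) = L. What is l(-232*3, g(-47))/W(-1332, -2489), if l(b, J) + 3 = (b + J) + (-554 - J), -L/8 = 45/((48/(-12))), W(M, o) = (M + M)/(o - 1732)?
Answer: -587657/296 ≈ -1985.3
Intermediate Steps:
W(M, o) = 2*M/(-1732 + o) (W(M, o) = (2*M)/(-1732 + o) = 2*M/(-1732 + o))
L = 90 (L = -360/(48/(-12)) = -360/(48*(-1/12)) = -360/(-4) = -360*(-1)/4 = -8*(-45/4) = 90)
g(q) = 90
l(b, J) = -557 + b (l(b, J) = -3 + ((b + J) + (-554 - J)) = -3 + ((J + b) + (-554 - J)) = -3 + (-554 + b) = -557 + b)
l(-232*3, g(-47))/W(-1332, -2489) = (-557 - 232*3)/((2*(-1332)/(-1732 - 2489))) = (-557 - 696)/((2*(-1332)/(-4221))) = -1253/(2*(-1332)*(-1/4221)) = -1253/296/469 = -1253*469/296 = -587657/296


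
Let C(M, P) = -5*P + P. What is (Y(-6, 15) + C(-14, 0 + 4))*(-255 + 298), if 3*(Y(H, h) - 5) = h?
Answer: -258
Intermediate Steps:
Y(H, h) = 5 + h/3
C(M, P) = -4*P
(Y(-6, 15) + C(-14, 0 + 4))*(-255 + 298) = ((5 + (⅓)*15) - 4*(0 + 4))*(-255 + 298) = ((5 + 5) - 4*4)*43 = (10 - 16)*43 = -6*43 = -258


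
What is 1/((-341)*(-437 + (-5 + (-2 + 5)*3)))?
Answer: 1/147653 ≈ 6.7726e-6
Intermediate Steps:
1/((-341)*(-437 + (-5 + (-2 + 5)*3))) = -1/(341*(-437 + (-5 + 3*3))) = -1/(341*(-437 + (-5 + 9))) = -1/(341*(-437 + 4)) = -1/341/(-433) = -1/341*(-1/433) = 1/147653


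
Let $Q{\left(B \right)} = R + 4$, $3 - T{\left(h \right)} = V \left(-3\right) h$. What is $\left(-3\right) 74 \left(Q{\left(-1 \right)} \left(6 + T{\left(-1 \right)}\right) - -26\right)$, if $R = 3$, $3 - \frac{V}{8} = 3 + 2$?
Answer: $-94350$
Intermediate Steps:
$V = -16$ ($V = 24 - 8 \left(3 + 2\right) = 24 - 40 = -16$)
$T{\left(h \right)} = 3 - 48 h$ ($T{\left(h \right)} = 3 - \left(-16\right) \left(-3\right) h = 3 - 48 h$)
$Q{\left(B \right)} = 7$ ($Q{\left(B \right)} = 3 + 4 = 7$)
$\left(-3\right) 74 \left(Q{\left(-1 \right)} \left(6 + T{\left(-1 \right)}\right) - -26\right) = \left(-3\right) 74 \left(7 \left(6 + \left(3 - -48\right)\right) - -26\right) = - 222 \left(7 \left(6 + \left(3 + 48\right)\right) + 26\right) = - 222 \left(7 \left(6 + 51\right) + 26\right) = - 222 \left(7 \cdot 57 + 26\right) = - 222 \left(399 + 26\right) = \left(-222\right) 425 = -94350$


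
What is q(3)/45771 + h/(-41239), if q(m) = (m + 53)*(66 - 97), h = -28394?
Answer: 111639170/171595479 ≈ 0.65059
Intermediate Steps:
q(m) = -1643 - 31*m (q(m) = (53 + m)*(-31) = -1643 - 31*m)
q(3)/45771 + h/(-41239) = (-1643 - 31*3)/45771 - 28394/(-41239) = (-1643 - 93)*(1/45771) - 28394*(-1/41239) = -1736*1/45771 + 28394/41239 = -1736/45771 + 28394/41239 = 111639170/171595479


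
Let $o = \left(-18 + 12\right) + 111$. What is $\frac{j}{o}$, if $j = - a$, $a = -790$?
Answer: $\frac{158}{21} \approx 7.5238$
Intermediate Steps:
$o = 105$ ($o = -6 + 111 = 105$)
$j = 790$ ($j = \left(-1\right) \left(-790\right) = 790$)
$\frac{j}{o} = \frac{790}{105} = 790 \cdot \frac{1}{105} = \frac{158}{21}$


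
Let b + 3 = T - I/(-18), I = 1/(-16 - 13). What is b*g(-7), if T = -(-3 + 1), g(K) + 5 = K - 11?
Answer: 12029/522 ≈ 23.044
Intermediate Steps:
I = -1/29 (I = 1/(-29) = -1/29 ≈ -0.034483)
g(K) = -16 + K (g(K) = -5 + (K - 11) = -5 + (-11 + K) = -16 + K)
T = 2 (T = -1*(-2) = 2)
b = -523/522 (b = -3 + (2 - (-1)/(29*(-18))) = -3 + (2 - (-1)*(-1)/(29*18)) = -3 + (2 - 1*1/522) = -3 + (2 - 1/522) = -3 + 1043/522 = -523/522 ≈ -1.0019)
b*g(-7) = -523*(-16 - 7)/522 = -523/522*(-23) = 12029/522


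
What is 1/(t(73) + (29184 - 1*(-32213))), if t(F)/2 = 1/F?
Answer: 73/4481983 ≈ 1.6287e-5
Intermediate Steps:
t(F) = 2/F
1/(t(73) + (29184 - 1*(-32213))) = 1/(2/73 + (29184 - 1*(-32213))) = 1/(2*(1/73) + (29184 + 32213)) = 1/(2/73 + 61397) = 1/(4481983/73) = 73/4481983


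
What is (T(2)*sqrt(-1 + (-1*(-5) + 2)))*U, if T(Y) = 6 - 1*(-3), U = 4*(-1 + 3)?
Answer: 72*sqrt(6) ≈ 176.36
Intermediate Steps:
U = 8 (U = 4*2 = 8)
T(Y) = 9 (T(Y) = 6 + 3 = 9)
(T(2)*sqrt(-1 + (-1*(-5) + 2)))*U = (9*sqrt(-1 + (-1*(-5) + 2)))*8 = (9*sqrt(-1 + (5 + 2)))*8 = (9*sqrt(-1 + 7))*8 = (9*sqrt(6))*8 = 72*sqrt(6)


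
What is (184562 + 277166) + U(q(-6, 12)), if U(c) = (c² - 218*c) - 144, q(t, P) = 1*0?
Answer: 461584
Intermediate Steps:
q(t, P) = 0
U(c) = -144 + c² - 218*c
(184562 + 277166) + U(q(-6, 12)) = (184562 + 277166) + (-144 + 0² - 218*0) = 461728 + (-144 + 0 + 0) = 461728 - 144 = 461584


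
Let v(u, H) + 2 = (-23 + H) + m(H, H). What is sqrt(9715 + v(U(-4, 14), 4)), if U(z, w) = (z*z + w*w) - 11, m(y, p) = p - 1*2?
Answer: 4*sqrt(606) ≈ 98.468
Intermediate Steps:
m(y, p) = -2 + p (m(y, p) = p - 2 = -2 + p)
U(z, w) = -11 + w**2 + z**2 (U(z, w) = (z**2 + w**2) - 11 = (w**2 + z**2) - 11 = -11 + w**2 + z**2)
v(u, H) = -27 + 2*H (v(u, H) = -2 + ((-23 + H) + (-2 + H)) = -2 + (-25 + 2*H) = -27 + 2*H)
sqrt(9715 + v(U(-4, 14), 4)) = sqrt(9715 + (-27 + 2*4)) = sqrt(9715 + (-27 + 8)) = sqrt(9715 - 19) = sqrt(9696) = 4*sqrt(606)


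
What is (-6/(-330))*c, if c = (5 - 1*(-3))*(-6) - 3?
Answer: -51/55 ≈ -0.92727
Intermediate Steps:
c = -51 (c = (5 + 3)*(-6) - 3 = 8*(-6) - 3 = -48 - 3 = -51)
(-6/(-330))*c = -6/(-330)*(-51) = -6*(-1/330)*(-51) = (1/55)*(-51) = -51/55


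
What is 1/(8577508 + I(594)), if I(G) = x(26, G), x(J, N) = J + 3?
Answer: 1/8577537 ≈ 1.1658e-7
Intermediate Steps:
x(J, N) = 3 + J
I(G) = 29 (I(G) = 3 + 26 = 29)
1/(8577508 + I(594)) = 1/(8577508 + 29) = 1/8577537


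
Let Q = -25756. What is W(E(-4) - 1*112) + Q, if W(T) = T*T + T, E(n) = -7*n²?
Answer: 24196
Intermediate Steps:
W(T) = T + T² (W(T) = T² + T = T + T²)
W(E(-4) - 1*112) + Q = (-7*(-4)² - 1*112)*(1 + (-7*(-4)² - 1*112)) - 25756 = (-7*16 - 112)*(1 + (-7*16 - 112)) - 25756 = (-112 - 112)*(1 + (-112 - 112)) - 25756 = -224*(1 - 224) - 25756 = -224*(-223) - 25756 = 49952 - 25756 = 24196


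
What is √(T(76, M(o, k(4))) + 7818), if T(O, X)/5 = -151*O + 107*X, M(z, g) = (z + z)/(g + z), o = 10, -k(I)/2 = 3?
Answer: I*√46887 ≈ 216.53*I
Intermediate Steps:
k(I) = -6 (k(I) = -2*3 = -6)
M(z, g) = 2*z/(g + z) (M(z, g) = (2*z)/(g + z) = 2*z/(g + z))
T(O, X) = -755*O + 535*X (T(O, X) = 5*(-151*O + 107*X) = -755*O + 535*X)
√(T(76, M(o, k(4))) + 7818) = √((-755*76 + 535*(2*10/(-6 + 10))) + 7818) = √((-57380 + 535*(2*10/4)) + 7818) = √((-57380 + 535*(2*10*(¼))) + 7818) = √((-57380 + 535*5) + 7818) = √((-57380 + 2675) + 7818) = √(-54705 + 7818) = √(-46887) = I*√46887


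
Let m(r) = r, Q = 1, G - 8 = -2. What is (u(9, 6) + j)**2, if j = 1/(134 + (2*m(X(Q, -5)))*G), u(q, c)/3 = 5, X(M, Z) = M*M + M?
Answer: 5621641/24964 ≈ 225.19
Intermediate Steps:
G = 6 (G = 8 - 2 = 6)
X(M, Z) = M + M**2 (X(M, Z) = M**2 + M = M + M**2)
u(q, c) = 15 (u(q, c) = 3*5 = 15)
j = 1/158 (j = 1/(134 + (2*(1*(1 + 1)))*6) = 1/(134 + (2*(1*2))*6) = 1/(134 + (2*2)*6) = 1/(134 + 4*6) = 1/(134 + 24) = 1/158 ≈ 0.0063291)
(u(9, 6) + j)**2 = (15 + 1/158)**2 = (2371/158)**2 = 5621641/24964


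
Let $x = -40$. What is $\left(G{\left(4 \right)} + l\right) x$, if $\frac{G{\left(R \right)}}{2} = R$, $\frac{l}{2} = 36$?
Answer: $-3200$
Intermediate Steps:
$l = 72$ ($l = 2 \cdot 36 = 72$)
$G{\left(R \right)} = 2 R$
$\left(G{\left(4 \right)} + l\right) x = \left(2 \cdot 4 + 72\right) \left(-40\right) = \left(8 + 72\right) \left(-40\right) = 80 \left(-40\right) = -3200$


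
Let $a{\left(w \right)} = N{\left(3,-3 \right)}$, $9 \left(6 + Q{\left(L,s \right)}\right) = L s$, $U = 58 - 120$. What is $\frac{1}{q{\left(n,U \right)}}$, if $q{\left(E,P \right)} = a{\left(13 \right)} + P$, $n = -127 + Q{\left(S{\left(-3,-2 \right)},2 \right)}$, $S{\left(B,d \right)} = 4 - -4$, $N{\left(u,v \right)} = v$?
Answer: $- \frac{1}{65} \approx -0.015385$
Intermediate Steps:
$S{\left(B,d \right)} = 8$ ($S{\left(B,d \right)} = 4 + 4 = 8$)
$U = -62$ ($U = 58 - 120 = -62$)
$Q{\left(L,s \right)} = -6 + \frac{L s}{9}$
$a{\left(w \right)} = -3$
$n = - \frac{1181}{9}$ ($n = -127 - \left(6 - \frac{16}{9}\right) = -127 + \left(-6 + \frac{16}{9}\right) = -127 - \frac{38}{9} = - \frac{1181}{9} \approx -131.22$)
$q{\left(E,P \right)} = -3 + P$
$\frac{1}{q{\left(n,U \right)}} = \frac{1}{-3 - 62} = \frac{1}{-65} = - \frac{1}{65}$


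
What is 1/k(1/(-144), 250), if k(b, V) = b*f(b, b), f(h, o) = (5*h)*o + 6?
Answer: -2985984/124421 ≈ -23.999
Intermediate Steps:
f(h, o) = 6 + 5*h*o (f(h, o) = 5*h*o + 6 = 6 + 5*h*o)
k(b, V) = b*(6 + 5*b²) (k(b, V) = b*(6 + 5*b*b) = b*(6 + 5*b²))
1/k(1/(-144), 250) = 1/((6 + 5*(1/(-144))²)/(-144)) = 1/(-(6 + 5*(-1/144)²)/144) = 1/(-(6 + 5*(1/20736))/144) = 1/(-(6 + 5/20736)/144) = 1/(-1/144*124421/20736) = 1/(-124421/2985984) = -2985984/124421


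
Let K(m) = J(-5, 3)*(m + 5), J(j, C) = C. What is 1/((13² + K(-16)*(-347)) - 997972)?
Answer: -1/986352 ≈ -1.0138e-6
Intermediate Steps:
K(m) = 15 + 3*m (K(m) = 3*(m + 5) = 3*(5 + m) = 15 + 3*m)
1/((13² + K(-16)*(-347)) - 997972) = 1/((13² + (15 + 3*(-16))*(-347)) - 997972) = 1/((169 + (15 - 48)*(-347)) - 997972) = 1/((169 - 33*(-347)) - 997972) = 1/((169 + 11451) - 997972) = 1/(11620 - 997972) = 1/(-986352) = -1/986352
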